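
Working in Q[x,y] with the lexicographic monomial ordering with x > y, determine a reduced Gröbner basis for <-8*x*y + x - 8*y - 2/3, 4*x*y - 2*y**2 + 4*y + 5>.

G = {x - 4*y**2 + 28/3, y**3 - 1/8*y**2 - 25/12*y + 5/16}

f_1 = -8*x*y + x - 8*y - 2/3, LT = x*y.
f_2 = 4*x*y - 2*y**2 + 4*y + 5, LT = x*y.

S(f_1,f_2): lcm = x*y. S = -1/8*x + 1/2*y**2 - 7/6.
  leading term x: no divisor's leading term divides it; move -1/8*x to the remainder.
  leading term y**2: no divisor's leading term divides it; move 1/2*y**2 to the remainder.
  leading term 1: no divisor's leading term divides it; move -7/6 to the remainder.
  remainder -1/8*x + 1/2*y**2 - 7/6 ≠ 0; add g_3 = -1/8*x + 1/2*y**2 - 7/6 to the basis.

S(f_1,g_3): lcm = x*y. S = -1/8*x + 4*y**3 - 25/3*y + 1/12.
  leading term x: subtract (1)·g_3 from -1/8*x + 4*y**3 - 25/3*y + 1/12 → 4*y**3 - 1/2*y**2 - 25/3*y + 5/4
  leading term y**3: no divisor's leading term divides it; move 4*y**3 to the remainder.
  leading term y**2: no divisor's leading term divides it; move -1/2*y**2 to the remainder.
  leading term y: no divisor's leading term divides it; move -25/3*y to the remainder.
  leading term 1: no divisor's leading term divides it; move 5/4 to the remainder.
  remainder 4*y**3 - 1/2*y**2 - 25/3*y + 5/4 ≠ 0; add g_4 = 4*y**3 - 1/2*y**2 - 25/3*y + 5/4 to the basis.

The other S-polynomials (S(f_2,g_3), S(f_1,g_4), S(f_2,g_4), S(g_3,g_4)) all reduce to 0 modulo the current basis, so we have a Gröbner basis.
Inter-reduce: drop elements whose leading term is divisible by another's, tail-reduce, and make monic.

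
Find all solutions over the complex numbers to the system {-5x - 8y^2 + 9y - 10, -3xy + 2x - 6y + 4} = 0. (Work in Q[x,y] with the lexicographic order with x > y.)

{(-2, 0), (-68/45, 2/3), (-2, 9/8)}

Compute a lex Gröbner basis by Buchberger's algorithm.
f_1 = -5x - 8y^2 + 9y - 10, LT = x.
f_2 = -3xy + 2x - 6y + 4, LT = xy.

S(f_1,f_2): lcm = xy. S = 2/3x + 8/5y^3 - 9/5y^2 + 4/3.
  leading term x: subtract (-2/15)·f_1 from 2/3x + 8/5y^3 - 9/5y^2 + 4/3 → 8/5y^3 - 43/15y^2 + 6/5y
  leading term y^3: no divisor's leading term divides it; move 8/5y^3 to the remainder.
  leading term y^2: no divisor's leading term divides it; move -43/15y^2 to the remainder.
  leading term y: no divisor's leading term divides it; move 6/5y to the remainder.
  remainder 8/5y^3 - 43/15y^2 + 6/5y ≠ 0; add h_3 = 8/5y^3 - 43/15y^2 + 6/5y to the basis.

S(f_1,h_3): leading monomials are coprime, so the S-polynomial reduces to 0 (Buchberger's first criterion).
S(f_2,h_3): lcm = xy^3. S = 9/8xy^2 - 3/4xy + 2y^3 - 4/3y^2.
  leading term xy^2: subtract (-9/40y^2)·f_1 from 9/8xy^2 - 3/4xy + 2y^3 - 4/3y^2 → -3/4xy - 9/5y^4 + 161/40y^3 - 43/12y^2
  leading term xy: subtract (3/20y)·f_1 from -3/4xy - 9/5y^4 + 161/40y^3 - 43/12y^2 → -9/5y^4 + 209/40y^3 - 74/15y^2 + 3/2y
  leading term y^4: subtract (-9/8y)·h_3 from -9/5y^4 + 209/40y^3 - 74/15y^2 + 3/2y → 2y^3 - 43/12y^2 + 3/2y
  leading term y^3: subtract (5/4)·h_3 from 2y^3 - 43/12y^2 + 3/2y → 0
  remainder 0.

Every S-polynomial of the final basis reduces to 0, so we have a Gröbner basis.
Inter-reduce: drop elements whose leading term is divisible by another's, tail-reduce, and make monic.
Reduced Gröbner basis: {x + 8/5y^2 - 9/5y + 2, y^3 - 43/24y^2 + 3/4y}.

A lex Gröbner basis eliminates variables successively. Here y^3 - 43/24y^2 + 3/4y depends only on y, with roots {0, 2/3, 9/8}; lifting each root through the earlier basis elements recovers the full solutions.
  y = 0: the earlier basis element becomes x + 2 = 0, giving x = -2 — point (-2, 0).
  y = 2/3: the earlier basis element becomes x + 68/45 = 0, giving x = -68/45 — point (-68/45, 2/3).
  y = 9/8: the earlier basis element becomes x + 2 = 0, giving x = -2 — point (-2, 9/8).
Each listed point satisfies every original equation (direct substitution).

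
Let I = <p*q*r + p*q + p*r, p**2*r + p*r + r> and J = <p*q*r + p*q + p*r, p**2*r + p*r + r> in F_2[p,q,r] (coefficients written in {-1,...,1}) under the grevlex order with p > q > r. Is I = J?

Yes, the ideals are equal.

Since reduced Gröbner bases are canonical representatives of ideals under a given ordering, it suffices to compute and compare them.
Buchberger on the first generating set:
f_1 = p*q*r + p*q + p*r, LT = p*q*r.
f_2 = p**2*r + p*r + r, LT = p**2*r.

S(f_1,f_2): lcm = p**2*q*r. S = p**2*q + p**2*r + p*q*r + q*r.
  leading term p**2*q: no divisor's leading term divides it; move p**2*q to the remainder.
  leading term p**2*r: subtract (1)·f_2 from p**2*r + p*q*r + q*r → p*q*r + p*r + q*r + r
  leading term p*q*r: subtract (1)·f_1 from p*q*r + p*r + q*r + r → p*q + q*r + r
  leading term p*q: no divisor's leading term divides it; move p*q to the remainder.
  leading term q*r: no divisor's leading term divides it; move q*r to the remainder.
  leading term r: no divisor's leading term divides it; move r to the remainder.
  remainder p**2*q + p*q + q*r + r ≠ 0; add g_3 = p**2*q + p*q + q*r + r to the basis.

S(f_1,g_3): lcm = p**2*q*r. S = p**2*q + p**2*r + p*q*r + q*r**2 + r**2.
  leading term p**2*q: subtract (1)·g_3 from p**2*q + p**2*r + p*q*r + q*r**2 + r**2 → p**2*r + p*q*r + q*r**2 + p*q + q*r + r**2 + r
  leading term p**2*r: subtract (1)·f_2 from p**2*r + p*q*r + q*r**2 + p*q + q*r + r**2 + r → p*q*r + q*r**2 + p*q + p*r + q*r + r**2
  leading term p*q*r: subtract (1)·f_1 from p*q*r + q*r**2 + p*q + p*r + q*r + r**2 → q*r**2 + q*r + r**2
  leading term q*r**2: no divisor's leading term divides it; move q*r**2 to the remainder.
  leading term q*r: no divisor's leading term divides it; move q*r to the remainder.
  leading term r**2: no divisor's leading term divides it; move r**2 to the remainder.
  remainder q*r**2 + q*r + r**2 ≠ 0; add g_4 = q*r**2 + q*r + r**2 to the basis.

The other S-polynomials (S(f_2,g_3), S(f_1,g_4), S(f_2,g_4), S(g_3,g_4)) all reduce to 0 modulo the current basis, so we have a Gröbner basis.
Inter-reduce: drop elements whose leading term is divisible by another's, tail-reduce, and make monic.
Reduced Gröbner basis: {p**2*q + p*q + q*r + r, p**2*r + p*r + r, p*q*r + p*q + p*r, q*r**2 + q*r + r**2}.

Buchberger on the second generating set:
h_1 = p*q*r + p*q + p*r, LT = p*q*r.
h_2 = p**2*r + p*r + r, LT = p**2*r.

S(h_1,h_2): lcm = p**2*q*r. S = p**2*q + p**2*r + p*q*r + q*r.
  leading term p**2*q: no divisor's leading term divides it; move p**2*q to the remainder.
  leading term p**2*r: subtract (1)·h_2 from p**2*r + p*q*r + q*r → p*q*r + p*r + q*r + r
  leading term p*q*r: subtract (1)·h_1 from p*q*r + p*r + q*r + r → p*q + q*r + r
  leading term p*q: no divisor's leading term divides it; move p*q to the remainder.
  leading term q*r: no divisor's leading term divides it; move q*r to the remainder.
  leading term r: no divisor's leading term divides it; move r to the remainder.
  remainder p**2*q + p*q + q*r + r ≠ 0; add k_3 = p**2*q + p*q + q*r + r to the basis.

S(h_1,k_3): lcm = p**2*q*r. S = p**2*q + p**2*r + p*q*r + q*r**2 + r**2.
  leading term p**2*q: subtract (1)·k_3 from p**2*q + p**2*r + p*q*r + q*r**2 + r**2 → p**2*r + p*q*r + q*r**2 + p*q + q*r + r**2 + r
  leading term p**2*r: subtract (1)·h_2 from p**2*r + p*q*r + q*r**2 + p*q + q*r + r**2 + r → p*q*r + q*r**2 + p*q + p*r + q*r + r**2
  leading term p*q*r: subtract (1)·h_1 from p*q*r + q*r**2 + p*q + p*r + q*r + r**2 → q*r**2 + q*r + r**2
  leading term q*r**2: no divisor's leading term divides it; move q*r**2 to the remainder.
  leading term q*r: no divisor's leading term divides it; move q*r to the remainder.
  leading term r**2: no divisor's leading term divides it; move r**2 to the remainder.
  remainder q*r**2 + q*r + r**2 ≠ 0; add k_4 = q*r**2 + q*r + r**2 to the basis.

The other S-polynomials (S(h_2,k_3), S(h_1,k_4), S(h_2,k_4), S(k_3,k_4)) all reduce to 0 modulo the current basis, so we have a Gröbner basis.
Inter-reduce: drop elements whose leading term is divisible by another's, tail-reduce, and make monic.
Reduced Gröbner basis: {p**2*q + p*q + q*r + r, p**2*r + p*r + r, p*q*r + p*q + p*r, q*r**2 + q*r + r**2}.

These coincide, so the ideals are equal.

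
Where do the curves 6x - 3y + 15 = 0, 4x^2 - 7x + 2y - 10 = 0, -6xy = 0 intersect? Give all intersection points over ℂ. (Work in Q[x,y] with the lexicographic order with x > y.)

{(0, 5)}

Compute a lex Gröbner basis by Buchberger's algorithm.
f_1 = 6x - 3y + 15, LT = x.
f_2 = 4x^2 - 7x + 2y - 10, LT = x^2.
f_3 = -6xy, LT = xy.

S(f_1,f_2): lcm = x^2. S = -1/2xy + 17/4x - 1/2y + 5/2.
  leading term xy: subtract (-1/12y)·f_1 from -1/2xy + 17/4x - 1/2y + 5/2 → 17/4x - 1/4y^2 + 3/4y + 5/2
  leading term x: subtract (17/24)·f_1 from 17/4x - 1/4y^2 + 3/4y + 5/2 → -1/4y^2 + 23/8y - 65/8
  leading term y^2: no divisor's leading term divides it; move -1/4y^2 to the remainder.
  leading term y: no divisor's leading term divides it; move 23/8y to the remainder.
  leading term 1: no divisor's leading term divides it; move -65/8 to the remainder.
  remainder -1/4y^2 + 23/8y - 65/8 ≠ 0; add h_4 = -1/4y^2 + 23/8y - 65/8 to the basis.

S(f_1,f_3): lcm = xy. S = -1/2y^2 + 5/2y.
  leading term y^2: subtract (2)·h_4 from -1/2y^2 + 5/2y → -13/4y + 65/4
  leading term y: no divisor's leading term divides it; move -13/4y to the remainder.
  leading term 1: no divisor's leading term divides it; move 65/4 to the remainder.
  remainder -13/4y + 65/4 ≠ 0; add h_5 = -13/4y + 65/4 to the basis.

The other S-polynomials (S(f_2,f_3), S(f_1,h_4), S(f_2,h_4), S(f_3,h_4), S(f_1,h_5), S(f_2,h_5), S(f_3,h_5), S(h_4,h_5)) all reduce to 0 modulo the current basis, so we have a Gröbner basis.
Inter-reduce: drop elements whose leading term is divisible by another's, tail-reduce, and make monic.
Reduced Gröbner basis: {x, y - 5}.

A lex Gröbner basis eliminates variables successively. Here y - 5 depends only on y, with roots {5}; lifting each root through the earlier basis elements recovers the full solutions.
  y = 5: the earlier basis element becomes x = 0, giving x = 0 — point (0, 5).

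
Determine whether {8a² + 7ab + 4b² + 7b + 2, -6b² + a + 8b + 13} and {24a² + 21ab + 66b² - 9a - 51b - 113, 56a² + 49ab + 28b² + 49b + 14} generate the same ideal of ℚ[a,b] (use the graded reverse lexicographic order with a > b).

Two ideals are equal iff their reduced Gröbner bases coincide (the reduced basis is unique for a fixed ordering).
Buchberger on the first generating set:
f_1 = 8a² + 7ab + 4b² + 7b + 2, LT = a².
f_2 = -6b² + a + 8b + 13, LT = b².

The S-polynomials (S(f_1,f_2)) all reduce to 0 modulo the current basis, so we have a Gröbner basis.
Inter-reduce: drop elements whose leading term is divisible by another's, tail-reduce, and make monic.
Reduced Gröbner basis: {a² + ⅞ab + 1/12a + 37/24b + 4/3, b² - ⅙a - 4/3b - 13/6}.

Buchberger on the second generating set:
h_1 = 24a² + 21ab + 66b² - 9a - 51b - 113, LT = a².
h_2 = 56a² + 49ab + 28b² + 49b + 14, LT = a².

S(h_1,h_2): lcm = a². S = 9/4b² - ⅜a - 3b - 119/24.
  leading term b²: no divisor's leading term divides it; move 9/4b² to the remainder.
  leading term a: no divisor's leading term divides it; move -⅜a to the remainder.
  leading term b: no divisor's leading term divides it; move -3b to the remainder.
  leading term 1: no divisor's leading term divides it; move -119/24 to the remainder.
  remainder 9/4b² - ⅜a - 3b - 119/24 ≠ 0; add k_3 = 9/4b² - ⅜a - 3b - 119/24 to the basis.

The other S-polynomials (S(h_1,k_3), S(h_2,k_3)) all reduce to 0 modulo the current basis, so we have a Gröbner basis.
Inter-reduce: drop elements whose leading term is divisible by another's, tail-reduce, and make monic.
Reduced Gröbner basis: {a² + ⅞ab + 1/12a + 37/24b + 73/54, b² - ⅙a - 4/3b - 119/54}.

The bases are distinct; the ideals are different.

No, the ideals differ.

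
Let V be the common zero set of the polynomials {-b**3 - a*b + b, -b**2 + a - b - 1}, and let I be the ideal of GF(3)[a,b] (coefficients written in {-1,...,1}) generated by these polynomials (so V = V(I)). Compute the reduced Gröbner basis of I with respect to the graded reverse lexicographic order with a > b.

G = {a**2 + b - 1, a*b + a + b - 1, b**2 - a + b + 1}

f_1 = -b**3 - a*b + b, LT = b**3.
f_2 = -b**2 + a - b - 1, LT = b**2.

S(f_1,f_2): lcm = b**3. S = -a*b - b**2 + b.
  leading term a*b: no divisor's leading term divides it; move -a*b to the remainder.
  leading term b**2: subtract (1)·f_2 from -b**2 + b → -a - b + 1
  leading term a: no divisor's leading term divides it; move -a to the remainder.
  leading term b: no divisor's leading term divides it; move -b to the remainder.
  leading term 1: no divisor's leading term divides it; move 1 to the remainder.
  remainder -a*b - a - b + 1 ≠ 0; add g_3 = -a*b - a - b + 1 to the basis.

S(f_1,g_3): lcm = a*b**3. S = a**2*b - a*b**2 - b**3 - a*b + b**2.
  leading term a**2*b: subtract (-a)·g_3 from a**2*b - a*b**2 - b**3 - a*b + b**2 → -a*b**2 - b**3 - a**2 + a*b + b**2 + a
  leading term a*b**2: subtract (a)·f_2 from -a*b**2 - b**3 - a**2 + a*b + b**2 + a → -b**3 + a**2 - a*b + b**2 - a
  leading term b**3: subtract (1)·f_1 from -b**3 + a**2 - a*b + b**2 - a → a**2 + b**2 - a - b
  leading term a**2: no divisor's leading term divides it; move a**2 to the remainder.
  leading term b**2: subtract (-1)·f_2 from b**2 - a - b → b - 1
  leading term b: no divisor's leading term divides it; move b to the remainder.
  leading term 1: no divisor's leading term divides it; move -1 to the remainder.
  remainder a**2 + b - 1 ≠ 0; add g_4 = a**2 + b - 1 to the basis.

S(f_2,g_3): lcm = a*b**2. S = -a**2 - b**2 + a + b.
  leading term a**2: subtract (-1)·g_4 from -a**2 - b**2 + a + b → -b**2 + a - b - 1
  leading term b**2: subtract (1)·f_2 from -b**2 + a - b - 1 → 0
  remainder 0.

S(f_1,g_4): leading monomials are coprime, so the S-polynomial reduces to 0 (Buchberger's first criterion).
S(f_2,g_4): leading monomials are coprime, so the S-polynomial reduces to 0 (Buchberger's first criterion).
S(g_3,g_4): lcm = a**2*b. S = a**2 + a*b - b**2 - a + b.
  leading term a**2: subtract (1)·g_4 from a**2 + a*b - b**2 - a + b → a*b - b**2 - a + 1
  leading term a*b: subtract (-1)·g_3 from a*b - b**2 - a + 1 → -b**2 + a - b - 1
  leading term b**2: subtract (1)·f_2 from -b**2 + a - b - 1 → 0
  remainder 0.

Every S-polynomial of the final basis reduces to 0, so we have a Gröbner basis.
Inter-reduce: drop elements whose leading term is divisible by another's, tail-reduce, and make monic.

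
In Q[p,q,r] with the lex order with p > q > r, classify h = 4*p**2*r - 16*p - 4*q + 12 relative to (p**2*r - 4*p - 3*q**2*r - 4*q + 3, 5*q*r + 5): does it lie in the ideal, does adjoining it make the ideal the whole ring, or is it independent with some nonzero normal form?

4*p**2*r - 16*p - 4*q + 12 lies in I (it reduces to 0).

First compute the reduced Gröbner basis of I by Buchberger's algorithm.
f_1 = p**2*r - 4*p - 3*q**2*r - 4*q + 3, LT = p**2*r.
f_2 = 5*q*r + 5, LT = q*r.

S(f_1,f_2): lcm = p**2*q*r. S = -p**2 - 4*p*q - 3*q**3*r - 4*q**2 + 3*q.
  leading term p**2: no divisor's leading term divides it; move -p**2 to the remainder.
  leading term p*q: no divisor's leading term divides it; move -4*p*q to the remainder.
  leading term q**3*r: subtract (-3/5*q**2)·f_2 from -3*q**3*r - 4*q**2 + 3*q → -q**2 + 3*q
  leading term q**2: no divisor's leading term divides it; move -q**2 to the remainder.
  leading term q: no divisor's leading term divides it; move 3*q to the remainder.
  remainder -p**2 - 4*p*q - q**2 + 3*q ≠ 0; add k_3 = -p**2 - 4*p*q - q**2 + 3*q to the basis.

The other S-polynomials (S(f_1,k_3), S(f_2,k_3)) all reduce to 0 modulo the current basis, so we have a Gröbner basis.
Inter-reduce: drop elements whose leading term is divisible by another's, tail-reduce, and make monic.
Reduced Gröbner basis: {p**2 + 4*p*q + q**2 - 3*q, q*r + 1}.
Label its elements g_1 = p**2 + 4*p*q + q**2 - 3*q, g_2 = q*r + 1.

Reduce h = 4*p**2*r - 16*p - 4*q + 12 modulo G:
  leading term p**2*r: subtract (4*r)·g_1 from 4*p**2*r - 16*p - 4*q + 12 → -16*p*q*r - 16*p - 4*q**2*r + 12*q*r - 4*q + 12
  leading term p*q*r: subtract (-16*p)·g_2 from -16*p*q*r - 16*p - 4*q**2*r + 12*q*r - 4*q + 12 → -4*q**2*r + 12*q*r - 4*q + 12
  leading term q**2*r: subtract (-4*q)·g_2 from -4*q**2*r + 12*q*r - 4*q + 12 → 12*q*r + 12
  leading term q*r: subtract (12)·g_2 from 12*q*r + 12 → 0
  normal form = 0.
Since the normal form is 0, h ∈ I.

The remainder on division by a Gröbner basis is unique — it is the normal form.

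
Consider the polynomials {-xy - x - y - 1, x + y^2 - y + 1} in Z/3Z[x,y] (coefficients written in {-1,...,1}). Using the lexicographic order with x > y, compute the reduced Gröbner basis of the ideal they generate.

G = {x + y^2 - y + 1, y^3 - y}

f_1 = -xy - x - y - 1, LT = xy.
f_2 = x + y^2 - y + 1, LT = x.

S(f_1,f_2): lcm = xy. S = x - y^3 + y^2 + 1.
  leading term x: subtract (1)·f_2 from x - y^3 + y^2 + 1 → -y^3 + y
  leading term y^3: no divisor's leading term divides it; move -y^3 to the remainder.
  leading term y: no divisor's leading term divides it; move y to the remainder.
  remainder -y^3 + y ≠ 0; add g_3 = -y^3 + y to the basis.

S(f_1,g_3): lcm = xy^3. S = xy^2 + xy + y^3 + y^2.
  leading term xy^2: subtract (-y)·f_1 from xy^2 + xy + y^3 + y^2 → y^3 - y
  leading term y^3: subtract (-1)·g_3 from y^3 - y → 0
  remainder 0.

S(f_2,g_3): leading monomials are coprime, so the S-polynomial reduces to 0 (Buchberger's first criterion).
Every S-polynomial of the final basis reduces to 0, so we have a Gröbner basis.
Inter-reduce: drop elements whose leading term is divisible by another's, tail-reduce, and make monic.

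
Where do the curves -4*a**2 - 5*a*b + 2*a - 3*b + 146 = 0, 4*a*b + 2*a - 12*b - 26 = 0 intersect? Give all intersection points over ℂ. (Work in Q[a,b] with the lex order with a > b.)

Compute a lex Gröbner basis by Buchberger's algorithm.
f_1 = -4*a**2 - 5*a*b + 2*a - 3*b + 146, LT = a**2.
f_2 = 4*a*b + 2*a - 12*b - 26, LT = a*b.

S(f_1,f_2): lcm = a**2*b. S = -1/2*a**2 + 5/4*a*b**2 + 5/2*a*b + 13/2*a + 3/4*b**2 - 73/2*b.
  reduce S modulo (f_1, f_2):
  remainder 5*a + 9/2*b**2 - 41/2*b - 2 ≠ 0; add h_3 = 5*a + 9/2*b**2 - 41/2*b - 2 to the basis.

S(f_2,h_3): lcm = a*b. S = 1/2*a - 9/10*b**3 + 41/10*b**2 - 13/5*b - 13/2.
  reduce S modulo (f_1, f_2, h_3):
  remainder -9/10*b**3 + 73/20*b**2 - 11/20*b - 63/10 ≠ 0; add h_4 = -9/10*b**3 + 73/20*b**2 - 11/20*b - 63/10 to the basis.

The other S-polynomials (S(f_1,h_3), S(f_1,h_4), S(f_2,h_4), S(h_3,h_4)) all reduce to 0 modulo the current basis, so we have a Gröbner basis.
Inter-reduce: drop elements whose leading term is divisible by another's, tail-reduce, and make monic.
Reduced Gröbner basis: {a + 9/10*b**2 - 41/10*b - 2/5, b**3 - 73/18*b**2 + 11/18*b + 7}.

From the last basis element, b**3 - 73/18*b**2 + 11/18*b + 7 = 0, so b takes values in {2, 37/36 - sqrt(5905)/36, 37/36 + sqrt(5905)/36}. Each choice, substituted upward through the basis, yields the corresponding point(s) of the solution set.
  b = 2: the earlier basis element becomes a - 5 = 0, giving a = 5 — point (5, 2).
  b = 37/36 - sqrt(5905)/36: the earlier basis element becomes a + 7/16 + sqrt(5905)/16 = 0, giving a = -sqrt(5905)/16 - 7/16 — point (-sqrt(5905)/16 - 7/16, 37/36 - sqrt(5905)/36).
  b = 37/36 + sqrt(5905)/36: the earlier basis element becomes a - sqrt(5905)/16 + 7/16 = 0, giving a = -7/16 + sqrt(5905)/16 — point (-7/16 + sqrt(5905)/16, 37/36 + sqrt(5905)/36).
This is the nonlinear analogue of row-reducing a linear system.

{(5, 2), (-sqrt(5905)/16 - 7/16, 37/36 - sqrt(5905)/36), (-7/16 + sqrt(5905)/16, 37/36 + sqrt(5905)/36)}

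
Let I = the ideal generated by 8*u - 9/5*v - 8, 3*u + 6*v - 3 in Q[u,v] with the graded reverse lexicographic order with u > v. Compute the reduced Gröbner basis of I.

G = {u - 1, v}

f_1 = 8*u - 9/5*v - 8, LT = u.
f_2 = 3*u + 6*v - 3, LT = u.

S(f_1,f_2): lcm = u. S = -89/40*v.
  leading term v: no divisor's leading term divides it; move -89/40*v to the remainder.
  remainder -89/40*v ≠ 0; add g_3 = -89/40*v to the basis.

S(f_1,g_3): leading monomials are coprime, so the S-polynomial reduces to 0 (Buchberger's first criterion).
S(f_2,g_3): leading monomials are coprime, so the S-polynomial reduces to 0 (Buchberger's first criterion).
Every S-polynomial of the final basis reduces to 0, so we have a Gröbner basis.
Inter-reduce: drop elements whose leading term is divisible by another's, tail-reduce, and make monic.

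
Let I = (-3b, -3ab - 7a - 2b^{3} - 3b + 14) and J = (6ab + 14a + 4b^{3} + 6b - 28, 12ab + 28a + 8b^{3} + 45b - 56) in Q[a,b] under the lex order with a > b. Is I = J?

Equality of ideals is decidable: compute both reduced Gröbner bases (unique for the ordering) and check whether they agree.
Buchberger on the first generating set:
f_1 = -3b, LT = b.
f_2 = -3ab - 7a - 2b^{3} - 3b + 14, LT = ab.

S(f_1,f_2): lcm = ab. S = -\tfrac{7}{3}a - \tfrac{2}{3}b^{3} - b + \tfrac{14}{3}.
  reduce S modulo (f_1, f_2):
  remainder -\tfrac{7}{3}a + \tfrac{14}{3} ≠ 0; add g_3 = -\tfrac{7}{3}a + \tfrac{14}{3} to the basis.

The other S-polynomials (S(f_1,g_3), S(f_2,g_3)) all reduce to 0 modulo the current basis, so we have a Gröbner basis.
Inter-reduce: drop elements whose leading term is divisible by another's, tail-reduce, and make monic.
Reduced Gröbner basis: {a - 2, b}.

Buchberger on the second generating set:
h_1 = 6ab + 14a + 4b^{3} + 6b - 28, LT = ab.
h_2 = 12ab + 28a + 8b^{3} + 45b - 56, LT = ab.

S(h_1,h_2): lcm = ab. S = -\tfrac{11}{4}b.
  reduce S modulo (h_1, h_2):
  remainder -\tfrac{11}{4}b ≠ 0; add k_3 = -\tfrac{11}{4}b to the basis.

S(h_1,k_3): lcm = ab. S = \tfrac{7}{3}a + \tfrac{2}{3}b^{3} + b - \tfrac{14}{3}.
  reduce S modulo (h_1, h_2, k_3):
  remainder \tfrac{7}{3}a - \tfrac{14}{3} ≠ 0; add k_4 = \tfrac{7}{3}a - \tfrac{14}{3} to the basis.

The other S-polynomials (S(h_2,k_3), S(h_1,k_4), S(h_2,k_4), S(k_3,k_4)) all reduce to 0 modulo the current basis, so we have a Gröbner basis.
Inter-reduce: drop elements whose leading term is divisible by another's, tail-reduce, and make monic.
Reduced Gröbner basis: {a - 2, b}.

Same reduced basis, so the two generating sets span the same ideal.

Yes, the ideals are equal.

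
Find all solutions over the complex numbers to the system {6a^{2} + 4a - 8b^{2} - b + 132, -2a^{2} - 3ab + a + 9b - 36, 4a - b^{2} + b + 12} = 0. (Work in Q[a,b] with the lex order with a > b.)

Compute a lex Gröbner basis by Buchberger's algorithm.
f_1 = 6a^{2} + 4a - 8b^{2} - b + 132, LT = a^{2}.
f_2 = -2a^{2} - 3ab + a + 9b - 36, LT = a^{2}.
f_3 = 4a - b^{2} + b + 12, LT = a.

S(f_1,f_2): lcm = a^{2}. S = -\tfrac{3}{2}ab + \tfrac{7}{6}a - \tfrac{4}{3}b^{2} + \tfrac{13}{3}b + 4.
  leading term ab: subtract (-\tfrac{3}{8}b)·f_3 from -\tfrac{3}{2}ab + \tfrac{7}{6}a - \tfrac{4}{3}b^{2} + \tfrac{13}{3}b + 4 → \tfrac{7}{6}a - \tfrac{3}{8}b^{3} - \tfrac{23}{24}b^{2} + \tfrac{53}{6}b + 4
  leading term a: subtract (\tfrac{7}{24})·f_3 from \tfrac{7}{6}a - \tfrac{3}{8}b^{3} - \tfrac{23}{24}b^{2} + \tfrac{53}{6}b + 4 → -\tfrac{3}{8}b^{3} - \tfrac{2}{3}b^{2} + \tfrac{205}{24}b + \tfrac{1}{2}
  leading term b^{3}: no divisor's leading term divides it; move -\tfrac{3}{8}b^{3} to the remainder.
  leading term b^{2}: no divisor's leading term divides it; move -\tfrac{2}{3}b^{2} to the remainder.
  leading term b: no divisor's leading term divides it; move \tfrac{205}{24}b to the remainder.
  leading term 1: no divisor's leading term divides it; move \tfrac{1}{2} to the remainder.
  remainder -\tfrac{3}{8}b^{3} - \tfrac{2}{3}b^{2} + \tfrac{205}{24}b + \tfrac{1}{2} ≠ 0; add h_4 = -\tfrac{3}{8}b^{3} - \tfrac{2}{3}b^{2} + \tfrac{205}{24}b + \tfrac{1}{2} to the basis.

S(f_1,f_3): lcm = a^{2}. S = \tfrac{1}{4}ab^{2} - \tfrac{1}{4}ab - \tfrac{7}{3}a - \tfrac{4}{3}b^{2} - \tfrac{1}{6}b + 22.
  leading term ab^{2}: subtract (\tfrac{1}{16}b^{2})·f_3 from \tfrac{1}{4}ab^{2} - \tfrac{1}{4}ab - \tfrac{7}{3}a - \tfrac{4}{3}b^{2} - \tfrac{1}{6}b + 22 → -\tfrac{1}{4}ab - \tfrac{7}{3}a + \tfrac{1}{16}b^{4} - \tfrac{1}{16}b^{3} - \tfrac{25}{12}b^{2} - \tfrac{1}{6}b + 22
  leading term ab: subtract (-\tfrac{1}{16}b)·f_3 from -\tfrac{1}{4}ab - \tfrac{7}{3}a + \tfrac{1}{16}b^{4} - \tfrac{1}{16}b^{3} - \tfrac{25}{12}b^{2} - \tfrac{1}{6}b + 22 → -\tfrac{7}{3}a + \tfrac{1}{16}b^{4} - \tfrac{1}{8}b^{3} - \tfrac{97}{48}b^{2} + \tfrac{7}{12}b + 22
  leading term a: subtract (-\tfrac{7}{12})·f_3 from -\tfrac{7}{3}a + \tfrac{1}{16}b^{4} - \tfrac{1}{8}b^{3} - \tfrac{97}{48}b^{2} + \tfrac{7}{12}b + 22 → \tfrac{1}{16}b^{4} - \tfrac{1}{8}b^{3} - \tfrac{125}{48}b^{2} + \tfrac{7}{6}b + 29
  leading term b^{4}: subtract (-\tfrac{1}{6}b)·h_4 from \tfrac{1}{16}b^{4} - \tfrac{1}{8}b^{3} - \tfrac{125}{48}b^{2} + \tfrac{7}{6}b + 29 → -\tfrac{17}{72}b^{3} - \tfrac{85}{72}b^{2} + \tfrac{5}{4}b + 29
  leading term b^{3}: subtract (\tfrac{17}{27})·h_4 from -\tfrac{17}{72}b^{3} - \tfrac{85}{72}b^{2} + \tfrac{5}{4}b + 29 → -\tfrac{493}{648}b^{2} - \tfrac{2675}{648}b + \tfrac{1549}{54}
  leading term b^{2}: no divisor's leading term divides it; move -\tfrac{493}{648}b^{2} to the remainder.
  leading term b: no divisor's leading term divides it; move -\tfrac{2675}{648}b to the remainder.
  leading term 1: no divisor's leading term divides it; move \tfrac{1549}{54} to the remainder.
  remainder -\tfrac{493}{648}b^{2} - \tfrac{2675}{648}b + \tfrac{1549}{54} ≠ 0; add h_5 = -\tfrac{493}{648}b^{2} - \tfrac{2675}{648}b + \tfrac{1549}{54} to the basis.

S(h_4,h_5): lcm = b^{3}. S = -\tfrac{16187}{4437}b^{2} + \tfrac{66227}{4437}b - \tfrac{4}{3}.
  leading term b^{2}: subtract (\tfrac{1165464}{243049})·h_5 from -\tfrac{16187}{4437}b^{2} + \tfrac{66227}{4437}b - \tfrac{4}{3} → \tfrac{8438904}{243049}b - \tfrac{33755616}{243049}
  leading term b: no divisor's leading term divides it; move \tfrac{8438904}{243049}b to the remainder.
  leading term 1: no divisor's leading term divides it; move -\tfrac{33755616}{243049} to the remainder.
  remainder \tfrac{8438904}{243049}b - \tfrac{33755616}{243049} ≠ 0; add h_6 = \tfrac{8438904}{243049}b - \tfrac{33755616}{243049} to the basis.

The other S-polynomials (S(f_2,f_3), S(f_1,h_4), S(f_2,h_4), S(f_3,h_4), S(f_1,h_5), S(f_2,h_5), S(f_3,h_5), S(f_1,h_6), S(f_2,h_6), S(f_3,h_6), S(h_4,h_6), S(h_5,h_6)) all reduce to 0 modulo the current basis, so we have a Gröbner basis.
Inter-reduce: drop elements whose leading term is divisible by another's, tail-reduce, and make monic.
Reduced Gröbner basis: {a, b - 4}.

From the last basis element, b - 4 = 0, so b takes values in {4}. Each choice, substituted upward through the basis, yields the corresponding point(s) of the solution set.
  b = 4: the earlier basis element becomes a = 0, giving a = 0 — point (0, 4).

{(0, 4)}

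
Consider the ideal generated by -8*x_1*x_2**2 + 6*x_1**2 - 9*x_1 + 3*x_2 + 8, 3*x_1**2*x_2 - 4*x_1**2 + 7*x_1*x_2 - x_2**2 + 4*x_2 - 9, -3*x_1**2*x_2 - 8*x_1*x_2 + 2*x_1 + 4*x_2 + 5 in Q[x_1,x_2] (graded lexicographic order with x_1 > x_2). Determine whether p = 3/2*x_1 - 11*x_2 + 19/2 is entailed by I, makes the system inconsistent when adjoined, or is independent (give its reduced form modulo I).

First compute the reduced Gröbner basis of I by Buchberger's algorithm.
f_1 = -8*x_1*x_2**2 + 6*x_1**2 - 9*x_1 + 3*x_2 + 8, LT = x_1*x_2**2.
f_2 = 3*x_1**2*x_2 - 4*x_1**2 + 7*x_1*x_2 - x_2**2 + 4*x_2 - 9, LT = x_1**2*x_2.
f_3 = -3*x_1**2*x_2 - 8*x_1*x_2 + 2*x_1 + 4*x_2 + 5, LT = x_1**2*x_2.

S(f_1,f_2): lcm = x_1**2*x_2**2. S = -3/4*x_1**3 + 4/3*x_1**2*x_2 - 7/3*x_1*x_2**2 + 1/3*x_2**3 + 9/8*x_1**2 - 3/8*x_1*x_2 - 4/3*x_2**2 - x_1 + 3*x_2.
  reduce S modulo (f_1, f_2, f_3):
  remainder -3/4*x_1**3 + 1/3*x_2**3 + 83/72*x_1**2 - 251/72*x_1*x_2 - 8/9*x_2**2 + 13/8*x_1 + 25/72*x_2 + 5/3 ≠ 0; add h_4 = -3/4*x_1**3 + 1/3*x_2**3 + 83/72*x_1**2 - 251/72*x_1*x_2 - 8/9*x_2**2 + 13/8*x_1 + 25/72*x_2 + 5/3 to the basis.

S(f_1,f_3): lcm = x_1**2*x_2**2. S = -3/4*x_1**3 - 8/3*x_1*x_2**2 + 9/8*x_1**2 + 7/24*x_1*x_2 + 4/3*x_2**2 - x_1 + 5/3*x_2.
  reduce S modulo (f_1, f_2, f_3, h_4):
  remainder -1/3*x_2**3 - 73/36*x_1**2 + 34/9*x_1*x_2 + 20/9*x_2**2 + 3/8*x_1 + 23/72*x_2 - 13/3 ≠ 0; add h_5 = -1/3*x_2**3 - 73/36*x_1**2 + 34/9*x_1*x_2 + 20/9*x_2**2 + 3/8*x_1 + 23/72*x_2 - 13/3 to the basis.

S(f_2,f_3): lcm = x_1**2*x_2. S = -4/3*x_1**2 - 1/3*x_1*x_2 - 1/3*x_2**2 + 2/3*x_1 + 8/3*x_2 - 4/3.
  reduce S modulo (f_1, f_2, f_3, h_4, h_5):
  remainder -4/3*x_1**2 - 1/3*x_1*x_2 - 1/3*x_2**2 + 2/3*x_1 + 8/3*x_2 - 4/3 ≠ 0; add h_6 = -4/3*x_1**2 - 1/3*x_1*x_2 - 1/3*x_2**2 + 2/3*x_1 + 8/3*x_2 - 4/3 to the basis.

S(f_1,h_4): lcm = x_1**3*x_2**2. S = 4/9*x_2**5 - 3/4*x_1**4 + 83/54*x_1**2*x_2**2 - 251/54*x_1*x_2**3 - 32/27*x_2**4 + 9/8*x_1**3 - 3/8*x_1**2*x_2 + 13/6*x_1*x_2**2 + 25/54*x_2**3 - x_1**2 + 20/9*x_2**2.
  reduce S modulo (f_1, f_2, f_3, h_4, h_5, h_6):
  remainder 234091/1296*x_1*x_2 + 125063/1296*x_2**2 - 5689/108*x_1 - 10769/81*x_2 - 59291/648 ≠ 0; add h_7 = 234091/1296*x_1*x_2 + 125063/1296*x_2**2 - 5689/108*x_1 - 10769/81*x_2 - 59291/648 to the basis.

S(f_2,h_4): lcm = x_1**3*x_2. S = 4/9*x_2**4 - 4/3*x_1**3 + 209/54*x_1**2*x_2 - 269/54*x_1*x_2**2 - 32/27*x_2**3 + 7/2*x_1*x_2 + 25/54*x_2**2 - 3*x_1 + 20/9*x_2.
  reduce S modulo (f_1, f_2, f_3, h_4, h_5, h_6, h_7):
  remainder 24353311/50563656*x_2**2 - 45335951/25281828*x_1 - 1054481/340496*x_2 + 148606013/33709104 ≠ 0; add h_8 = 24353311/50563656*x_2**2 - 45335951/25281828*x_1 - 1054481/340496*x_2 + 148606013/33709104 to the basis.

S(f_3,h_4): lcm = x_1**3*x_2. S = 4/9*x_2**4 + 227/54*x_1**2*x_2 - 251/54*x_1*x_2**2 - 32/27*x_2**3 - 2/3*x_1**2 + 5/6*x_1*x_2 + 25/54*x_2**2 - 5/3*x_1 + 20/9*x_2.
  reduce S modulo (f_1, f_2, f_3, h_4, h_5, h_6, h_7, h_8):
  remainder 456123498/24353311*x_1 + 562279301/24353311*x_2 - 1018402799/24353311 ≠ 0; add h_9 = 456123498/24353311*x_1 + 562279301/24353311*x_2 - 1018402799/24353311 to the basis.

S(f_1,h_5): lcm = x_1*x_2**3. S = -73/12*x_1**3 + 127/12*x_1**2*x_2 + 20/3*x_1*x_2**2 + 9/8*x_1**2 + 25/12*x_1*x_2 - 3/8*x_2**2 - 13*x_1 - x_2.
  reduce S modulo (f_1, f_2, f_3, h_4, h_5, h_6, h_7, h_8, h_9):
  remainder 45525907/789141*x_2 - 45525907/789141 ≠ 0; add h_10 = 45525907/789141*x_2 - 45525907/789141 to the basis.

The other S-polynomials (S(f_2,h_5), S(f_3,h_5), S(h_4,h_5), S(f_1,h_6), S(f_2,h_6), S(f_3,h_6), S(h_4,h_6), S(h_5,h_6), S(f_1,h_7), S(f_2,h_7), S(f_3,h_7), S(h_4,h_7), S(h_5,h_7), S(h_6,h_7), S(f_1,h_8), S(f_2,h_8), S(f_3,h_8), S(h_4,h_8), S(h_5,h_8), S(h_6,h_8), S(h_7,h_8), S(f_1,h_9), S(f_2,h_9), S(f_3,h_9), S(h_4,h_9), S(h_5,h_9), S(h_6,h_9), S(h_7,h_9), S(h_8,h_9), S(f_1,h_10), S(f_2,h_10), S(f_3,h_10), S(h_4,h_10), S(h_5,h_10), S(h_6,h_10), S(h_7,h_10), S(h_8,h_10), S(h_9,h_10)) all reduce to 0 modulo the current basis, so we have a Gröbner basis.
Inter-reduce: drop elements whose leading term is divisible by another's, tail-reduce, and make monic.
Reduced Gröbner basis: {x_1 - 1, x_2 - 1}.
Label its elements g_1 = x_1 - 1, g_2 = x_2 - 1.

Reduce p = 3/2*x_1 - 11*x_2 + 19/2 modulo G:
  leading term x_1: subtract (3/2)·g_1 from 3/2*x_1 - 11*x_2 + 19/2 → -11*x_2 + 11
  leading term x_2: subtract (-11)·g_2 from -11*x_2 + 11 → 0
  normal form = 0.
Since the normal form is 0, p ∈ I.

Ideal membership is decidable via reduction modulo a Gröbner basis.

3/2*x_1 - 11*x_2 + 19/2 lies in I (it reduces to 0).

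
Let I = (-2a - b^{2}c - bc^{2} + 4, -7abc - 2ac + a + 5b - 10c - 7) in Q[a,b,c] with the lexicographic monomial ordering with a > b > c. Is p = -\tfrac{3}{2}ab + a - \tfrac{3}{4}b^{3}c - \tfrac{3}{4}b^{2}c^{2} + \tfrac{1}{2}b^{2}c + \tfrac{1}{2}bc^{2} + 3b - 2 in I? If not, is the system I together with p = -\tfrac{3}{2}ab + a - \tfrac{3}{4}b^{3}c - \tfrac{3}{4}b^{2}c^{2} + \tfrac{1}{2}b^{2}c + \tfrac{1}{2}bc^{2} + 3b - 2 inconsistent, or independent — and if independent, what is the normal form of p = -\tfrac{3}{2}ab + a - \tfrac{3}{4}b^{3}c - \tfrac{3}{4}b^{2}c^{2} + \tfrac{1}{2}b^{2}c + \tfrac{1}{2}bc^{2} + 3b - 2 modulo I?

First compute the reduced Gröbner basis of I by Buchberger's algorithm.
f_1 = -2a - b^{2}c - bc^{2} + 4, LT = a.
f_2 = -7abc - 2ac + a + 5b - 10c - 7, LT = abc.

S(f_1,f_2): lcm = abc. S = -\tfrac{2}{7}ac + \tfrac{1}{7}a + \tfrac{1}{2}b^{3}c^{2} + \tfrac{1}{2}b^{2}c^{3} - 2bc + \tfrac{5}{7}b - \tfrac{10}{7}c - 1.
  leading term ac: subtract (\tfrac{1}{7}c)·f_1 from -\tfrac{2}{7}ac + \tfrac{1}{7}a + \tfrac{1}{2}b^{3}c^{2} + \tfrac{1}{2}b^{2}c^{3} - 2bc + \tfrac{5}{7}b - \tfrac{10}{7}c - 1 → \tfrac{1}{7}a + \tfrac{1}{2}b^{3}c^{2} + \tfrac{1}{2}b^{2}c^{3} + \tfrac{1}{7}b^{2}c^{2} + \tfrac{1}{7}bc^{3} - 2bc + \tfrac{5}{7}b - 2c - 1
  leading term a: subtract (-\tfrac{1}{14})·f_1 from \tfrac{1}{7}a + \tfrac{1}{2}b^{3}c^{2} + \tfrac{1}{2}b^{2}c^{3} + \tfrac{1}{7}b^{2}c^{2} + \tfrac{1}{7}bc^{3} - 2bc + \tfrac{5}{7}b - 2c - 1 → \tfrac{1}{2}b^{3}c^{2} + \tfrac{1}{2}b^{2}c^{3} + \tfrac{1}{7}b^{2}c^{2} - \tfrac{1}{14}b^{2}c + \tfrac{1}{7}bc^{3} - \tfrac{1}{14}bc^{2} - 2bc + \tfrac{5}{7}b - 2c - \tfrac{5}{7}
  leading term b^{3}c^{2}: no divisor's leading term divides it; move \tfrac{1}{2}b^{3}c^{2} to the remainder.
  leading term b^{2}c^{3}: no divisor's leading term divides it; move \tfrac{1}{2}b^{2}c^{3} to the remainder.
  leading term b^{2}c^{2}: no divisor's leading term divides it; move \tfrac{1}{7}b^{2}c^{2} to the remainder.
  leading term b^{2}c: no divisor's leading term divides it; move -\tfrac{1}{14}b^{2}c to the remainder.
  leading term bc^{3}: no divisor's leading term divides it; move \tfrac{1}{7}bc^{3} to the remainder.
  leading term bc^{2}: no divisor's leading term divides it; move -\tfrac{1}{14}bc^{2} to the remainder.
  leading term bc: no divisor's leading term divides it; move -2bc to the remainder.
  leading term b: no divisor's leading term divides it; move \tfrac{5}{7}b to the remainder.
  leading term c: no divisor's leading term divides it; move -2c to the remainder.
  leading term 1: no divisor's leading term divides it; move -\tfrac{5}{7} to the remainder.
  remainder \tfrac{1}{2}b^{3}c^{2} + \tfrac{1}{2}b^{2}c^{3} + \tfrac{1}{7}b^{2}c^{2} - \tfrac{1}{14}b^{2}c + \tfrac{1}{7}bc^{3} - \tfrac{1}{14}bc^{2} - 2bc + \tfrac{5}{7}b - 2c - \tfrac{5}{7} ≠ 0; add h_3 = \tfrac{1}{2}b^{3}c^{2} + \tfrac{1}{2}b^{2}c^{3} + \tfrac{1}{7}b^{2}c^{2} - \tfrac{1}{14}b^{2}c + \tfrac{1}{7}bc^{3} - \tfrac{1}{14}bc^{2} - 2bc + \tfrac{5}{7}b - 2c - \tfrac{5}{7} to the basis.

The other S-polynomials (S(f_1,h_3), S(f_2,h_3)) all reduce to 0 modulo the current basis, so we have a Gröbner basis.
Inter-reduce: drop elements whose leading term is divisible by another's, tail-reduce, and make monic.
Reduced Gröbner basis: {a + \tfrac{1}{2}b^{2}c + \tfrac{1}{2}bc^{2} - 2, b^{3}c^{2} + b^{2}c^{3} + \tfrac{2}{7}b^{2}c^{2} - \tfrac{1}{7}b^{2}c + \tfrac{2}{7}bc^{3} - \tfrac{1}{7}bc^{2} - 4bc + \tfrac{10}{7}b - 4c - \tfrac{10}{7}}.
Label its elements g_1 = a + \tfrac{1}{2}b^{2}c + \tfrac{1}{2}bc^{2} - 2, g_2 = b^{3}c^{2} + b^{2}c^{3} + \tfrac{2}{7}b^{2}c^{2} - \tfrac{1}{7}b^{2}c + \tfrac{2}{7}bc^{3} - \tfrac{1}{7}bc^{2} - 4bc + \tfrac{10}{7}b - 4c - \tfrac{10}{7}.

Reduce p = -\tfrac{3}{2}ab + a - \tfrac{3}{4}b^{3}c - \tfrac{3}{4}b^{2}c^{2} + \tfrac{1}{2}b^{2}c + \tfrac{1}{2}bc^{2} + 3b - 2 modulo G:
  leading term ab: subtract (-\tfrac{3}{2}b)·g_1 from -\tfrac{3}{2}ab + a - \tfrac{3}{4}b^{3}c - \tfrac{3}{4}b^{2}c^{2} + \tfrac{1}{2}b^{2}c + \tfrac{1}{2}bc^{2} + 3b - 2 → a + \tfrac{1}{2}b^{2}c + \tfrac{1}{2}bc^{2} - 2
  leading term a: subtract (1)·g_1 from a + \tfrac{1}{2}b^{2}c + \tfrac{1}{2}bc^{2} - 2 → 0
  normal form = 0.
Since the normal form is 0, p ∈ I.

Ideal membership is decidable via reduction modulo a Gröbner basis.

-\tfrac{3}{2}ab + a - \tfrac{3}{4}b^{3}c - \tfrac{3}{4}b^{2}c^{2} + \tfrac{1}{2}b^{2}c + \tfrac{1}{2}bc^{2} + 3b - 2 lies in I (it reduces to 0).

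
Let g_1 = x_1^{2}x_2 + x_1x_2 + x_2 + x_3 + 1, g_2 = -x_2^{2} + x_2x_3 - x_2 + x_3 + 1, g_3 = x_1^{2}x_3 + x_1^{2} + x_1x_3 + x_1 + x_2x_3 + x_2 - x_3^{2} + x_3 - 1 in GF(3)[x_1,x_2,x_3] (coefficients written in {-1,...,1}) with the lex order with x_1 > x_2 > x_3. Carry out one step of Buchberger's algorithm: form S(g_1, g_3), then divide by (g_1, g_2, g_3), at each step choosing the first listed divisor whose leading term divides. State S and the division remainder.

S(g_1, g_3) = -x_1^{2}x_2 - x_1x_2 - x_2^{2}x_3 - x_2^{2} + x_2x_3^{2} + x_2 + x_3^{2} + x_3; remainder on division = 0.

lcm(LM(g_1), LM(g_3)) = x_1^{2}x_2x_3.
S = (lcm/LT(g_1))·g_1 − (lcm/LT(g_3))·g_3 = -x_1^{2}x_2 - x_1x_2 - x_2^{2}x_3 - x_2^{2} + x_2x_3^{2} + x_2 + x_3^{2} + x_3.
Reduce S modulo (g_1, g_2, g_3) in that order:
  leading term x_1^{2}x_2: subtract (-1)·g_1 from -x_1^{2}x_2 - x_1x_2 - x_2^{2}x_3 - x_2^{2} + x_2x_3^{2} + x_2 + x_3^{2} + x_3 → -x_2^{2}x_3 - x_2^{2} + x_2x_3^{2} - x_2 + x_3^{2} - x_3 + 1
  leading term x_2^{2}x_3: subtract (x_3)·g_2 from -x_2^{2}x_3 - x_2^{2} + x_2x_3^{2} - x_2 + x_3^{2} - x_3 + 1 → -x_2^{2} + x_2x_3 - x_2 + x_3 + 1
  leading term x_2^{2}: subtract (1)·g_2 from -x_2^{2} + x_2x_3 - x_2 + x_3 + 1 → 0
The remainder is 0, so this S-polynomial contributes no new basis element.
This is the inner loop of Buchberger's algorithm — each nonzero remainder becomes a new basis element.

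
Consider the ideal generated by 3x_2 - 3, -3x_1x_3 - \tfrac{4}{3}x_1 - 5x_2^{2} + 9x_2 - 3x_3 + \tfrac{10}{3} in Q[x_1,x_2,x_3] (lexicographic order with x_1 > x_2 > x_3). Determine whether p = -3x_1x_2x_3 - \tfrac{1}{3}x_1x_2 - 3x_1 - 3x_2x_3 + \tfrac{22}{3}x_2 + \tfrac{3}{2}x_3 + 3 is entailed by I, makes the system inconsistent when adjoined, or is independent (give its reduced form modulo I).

-3x_1x_2x_3 - \tfrac{1}{3}x_1x_2 - 3x_1 - 3x_2x_3 + \tfrac{22}{3}x_2 + \tfrac{3}{2}x_3 + 3 is independent of I; its normal form modulo I is -2x_1 + \tfrac{3}{2}x_3 + 3.

First compute the reduced Gröbner basis of I by Buchberger's algorithm.
f_1 = 3x_2 - 3, LT = x_2.
f_2 = -3x_1x_3 - \tfrac{4}{3}x_1 - 5x_2^{2} + 9x_2 - 3x_3 + \tfrac{10}{3}, LT = x_1x_3.

S(f_1,f_2): leading monomials are coprime, so the S-polynomial reduces to 0 (Buchberger's first criterion).
Every S-polynomial of the final basis reduces to 0, so we have a Gröbner basis.
Inter-reduce: drop elements whose leading term is divisible by another's, tail-reduce, and make monic.
Reduced Gröbner basis: {x_1x_3 + \tfrac{4}{9}x_1 + x_3 - \tfrac{22}{9}, x_2 - 1}.
Label its elements g_1 = x_1x_3 + \tfrac{4}{9}x_1 + x_3 - \tfrac{22}{9}, g_2 = x_2 - 1.

Reduce p = -3x_1x_2x_3 - \tfrac{1}{3}x_1x_2 - 3x_1 - 3x_2x_3 + \tfrac{22}{3}x_2 + \tfrac{3}{2}x_3 + 3 modulo G:
  leading term x_1x_2x_3: subtract (-3x_2)·g_1 from -3x_1x_2x_3 - \tfrac{1}{3}x_1x_2 - 3x_1 - 3x_2x_3 + \tfrac{22}{3}x_2 + \tfrac{3}{2}x_3 + 3 → x_1x_2 - 3x_1 + \tfrac{3}{2}x_3 + 3
  leading term x_1x_2: subtract (x_1)·g_2 from x_1x_2 - 3x_1 + \tfrac{3}{2}x_3 + 3 → -2x_1 + \tfrac{3}{2}x_3 + 3
  leading term x_1: no divisor's leading term divides it; move -2x_1 to the remainder.
  leading term x_3: no divisor's leading term divides it; move \tfrac{3}{2}x_3 to the remainder.
  leading term 1: no divisor's leading term divides it; move 3 to the remainder.
  normal form = -2x_1 + \tfrac{3}{2}x_3 + 3.
The normal form is nonzero, so p ∉ I. Since p minus its normal form lies in I, I + (p) = I + (r) where r = -2x_1 + \tfrac{3}{2}x_3 + 3; decide whether this ideal is the whole ring.
Run Buchberger on G together with r (pairs among the g_i already reduce to 0 since G is a Gröbner basis):
g_1 = x_1x_3 + \tfrac{4}{9}x_1 + x_3 - \tfrac{22}{9}, LT = x_1x_3.
g_2 = x_2 - 1, LT = x_2.
r = -2x_1 + \tfrac{3}{2}x_3 + 3, LT = x_1.

S(g_1,g_2): leading monomials are coprime, so the S-polynomial reduces to 0 (Buchberger's first criterion).
S(g_1,r): lcm = x_1x_3. S = \tfrac{4}{9}x_1 + \tfrac{3}{4}x_3^{2} + \tfrac{5}{2}x_3 - \tfrac{22}{9}.
  leading term x_1: subtract (-\tfrac{2}{9})·r from \tfrac{4}{9}x_1 + \tfrac{3}{4}x_3^{2} + \tfrac{5}{2}x_3 - \tfrac{22}{9} → \tfrac{3}{4}x_3^{2} + \tfrac{17}{6}x_3 - \tfrac{16}{9}
  leading term x_3^{2}: no divisor's leading term divides it; move \tfrac{3}{4}x_3^{2} to the remainder.
  leading term x_3: no divisor's leading term divides it; move \tfrac{17}{6}x_3 to the remainder.
  leading term 1: no divisor's leading term divides it; move -\tfrac{16}{9} to the remainder.
  remainder \tfrac{3}{4}x_3^{2} + \tfrac{17}{6}x_3 - \tfrac{16}{9} ≠ 0; add m_4 = \tfrac{3}{4}x_3^{2} + \tfrac{17}{6}x_3 - \tfrac{16}{9} to the basis.

S(g_2,r): leading monomials are coprime, so the S-polynomial reduces to 0 (Buchberger's first criterion).
S(g_1,m_4): lcm = x_1x_3^{2}. S = -\tfrac{10}{3}x_1x_3 + \tfrac{64}{27}x_1 + x_3^{2} - \tfrac{22}{9}x_3.
  leading term x_1x_3: subtract (-\tfrac{10}{3})·g_1 from -\tfrac{10}{3}x_1x_3 + \tfrac{64}{27}x_1 + x_3^{2} - \tfrac{22}{9}x_3 → \tfrac{104}{27}x_1 + x_3^{2} + \tfrac{8}{9}x_3 - \tfrac{220}{27}
  leading term x_1: subtract (-\tfrac{52}{27})·r from \tfrac{104}{27}x_1 + x_3^{2} + \tfrac{8}{9}x_3 - \tfrac{220}{27} → x_3^{2} + \tfrac{34}{9}x_3 - \tfrac{64}{27}
  leading term x_3^{2}: subtract (\tfrac{4}{3})·m_4 from x_3^{2} + \tfrac{34}{9}x_3 - \tfrac{64}{27} → 0
  remainder 0.

S(g_2,m_4): leading monomials are coprime, so the S-polynomial reduces to 0 (Buchberger's first criterion).
S(r,m_4): leading monomials are coprime, so the S-polynomial reduces to 0 (Buchberger's first criterion).
Every S-polynomial of the final basis reduces to 0, so we have a Gröbner basis.
Inter-reduce: drop elements whose leading term is divisible by another's, tail-reduce, and make monic.
Reduced Gröbner basis: {x_1 - \tfrac{3}{4}x_3 - \tfrac{3}{2}, x_2 - 1, x_3^{2} + \tfrac{34}{9}x_3 - \tfrac{64}{27}}.
The reduced Gröbner basis of I + (p) is {x_1 - \tfrac{3}{4}x_3 - \tfrac{3}{2}, x_2 - 1, x_3^{2} + \tfrac{34}{9}x_3 - \tfrac{64}{27}} ≠ {1}, a proper ideal, so the enlarged system stays consistent: p is independent of I, with normal form -2x_1 + \tfrac{3}{2}x_3 + 3.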